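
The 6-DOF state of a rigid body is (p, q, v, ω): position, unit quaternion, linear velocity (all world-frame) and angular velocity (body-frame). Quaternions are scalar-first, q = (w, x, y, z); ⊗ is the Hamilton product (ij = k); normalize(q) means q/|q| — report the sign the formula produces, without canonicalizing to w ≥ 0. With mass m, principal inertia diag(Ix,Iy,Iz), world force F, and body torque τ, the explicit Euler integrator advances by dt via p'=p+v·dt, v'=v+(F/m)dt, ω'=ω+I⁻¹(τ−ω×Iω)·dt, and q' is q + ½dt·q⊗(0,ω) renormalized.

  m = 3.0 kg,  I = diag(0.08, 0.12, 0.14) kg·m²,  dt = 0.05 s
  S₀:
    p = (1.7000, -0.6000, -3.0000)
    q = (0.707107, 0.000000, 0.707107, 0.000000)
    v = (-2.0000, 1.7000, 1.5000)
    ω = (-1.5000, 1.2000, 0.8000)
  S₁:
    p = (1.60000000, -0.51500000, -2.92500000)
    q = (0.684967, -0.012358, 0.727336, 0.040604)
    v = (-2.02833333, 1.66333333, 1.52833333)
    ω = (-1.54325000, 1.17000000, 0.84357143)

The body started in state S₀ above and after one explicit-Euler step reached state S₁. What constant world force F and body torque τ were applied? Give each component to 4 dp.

rate change Δω = (-0.04325000, -0.03000000, 0.04357143)
I·α + gyro = (-0.0500, 0.0000, 0.0500)
v₁ − v₀ = (-0.02833333, -0.03666667, 0.02833333)
F = m·Δv/dt = (-1.7000, -2.2000, 1.7000)

F = (-1.7000, -2.2000, 1.7000)
τ = (-0.0500, 0.0000, 0.0500)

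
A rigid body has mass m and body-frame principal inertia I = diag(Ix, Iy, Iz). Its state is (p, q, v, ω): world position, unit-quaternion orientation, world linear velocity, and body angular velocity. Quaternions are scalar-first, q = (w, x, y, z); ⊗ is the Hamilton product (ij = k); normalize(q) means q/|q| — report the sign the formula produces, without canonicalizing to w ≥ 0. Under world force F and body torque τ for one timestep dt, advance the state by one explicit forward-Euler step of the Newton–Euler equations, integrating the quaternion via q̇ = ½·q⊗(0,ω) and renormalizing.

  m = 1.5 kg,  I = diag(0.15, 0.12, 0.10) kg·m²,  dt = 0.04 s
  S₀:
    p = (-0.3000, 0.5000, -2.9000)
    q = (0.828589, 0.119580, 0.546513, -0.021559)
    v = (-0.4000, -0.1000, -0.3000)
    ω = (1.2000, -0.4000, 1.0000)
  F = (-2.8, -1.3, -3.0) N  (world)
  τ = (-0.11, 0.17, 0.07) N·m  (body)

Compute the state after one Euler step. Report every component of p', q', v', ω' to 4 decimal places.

p' = (-0.3160, 0.4960, -2.9120)
q' = (0.8301, 0.1501, 0.5367, -0.0191)
v' = (-0.4747, -0.1347, -0.3800)
ω' = (1.1685, -0.3633, 1.0222)

angular accel α = (-0.7867, 0.9167, 0.5560)
ω' = ω + α·dt = (1.1685, -0.3633, 1.0222)
Hamilton product q⊗(0,ω) = (0.0966682, 1.5321962, -0.4768864, 0.1249414)
q + ½dt·q⊗(0,ω), renormalized = (0.8301, 0.1501, 0.5367, -0.0191)
a = F/m = (-1.8667, -0.8667, -2.0000)
new position p' = (-0.3160, 0.4960, -2.9120)
new velocity v' = (-0.4747, -0.1347, -0.3800)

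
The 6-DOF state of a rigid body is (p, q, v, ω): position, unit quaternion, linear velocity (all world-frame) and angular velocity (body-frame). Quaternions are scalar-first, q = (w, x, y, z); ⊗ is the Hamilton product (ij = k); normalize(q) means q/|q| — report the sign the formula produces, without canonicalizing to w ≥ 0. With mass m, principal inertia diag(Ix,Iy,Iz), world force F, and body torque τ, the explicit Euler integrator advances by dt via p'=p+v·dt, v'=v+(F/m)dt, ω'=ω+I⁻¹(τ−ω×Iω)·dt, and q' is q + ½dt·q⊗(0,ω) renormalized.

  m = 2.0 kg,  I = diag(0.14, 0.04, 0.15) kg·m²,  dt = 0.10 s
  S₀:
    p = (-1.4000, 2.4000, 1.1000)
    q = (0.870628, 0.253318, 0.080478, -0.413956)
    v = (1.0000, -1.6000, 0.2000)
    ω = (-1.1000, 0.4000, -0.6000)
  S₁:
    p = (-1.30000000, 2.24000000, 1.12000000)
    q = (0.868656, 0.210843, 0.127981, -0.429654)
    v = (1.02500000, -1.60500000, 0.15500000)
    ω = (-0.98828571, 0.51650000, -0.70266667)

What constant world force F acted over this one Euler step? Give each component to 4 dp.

Δv = v₁−v₀ = (0.02500000, -0.00500000, -0.04500000)
applied force F = (0.5000, -0.1000, -0.9000)

F = (0.5000, -0.1000, -0.9000)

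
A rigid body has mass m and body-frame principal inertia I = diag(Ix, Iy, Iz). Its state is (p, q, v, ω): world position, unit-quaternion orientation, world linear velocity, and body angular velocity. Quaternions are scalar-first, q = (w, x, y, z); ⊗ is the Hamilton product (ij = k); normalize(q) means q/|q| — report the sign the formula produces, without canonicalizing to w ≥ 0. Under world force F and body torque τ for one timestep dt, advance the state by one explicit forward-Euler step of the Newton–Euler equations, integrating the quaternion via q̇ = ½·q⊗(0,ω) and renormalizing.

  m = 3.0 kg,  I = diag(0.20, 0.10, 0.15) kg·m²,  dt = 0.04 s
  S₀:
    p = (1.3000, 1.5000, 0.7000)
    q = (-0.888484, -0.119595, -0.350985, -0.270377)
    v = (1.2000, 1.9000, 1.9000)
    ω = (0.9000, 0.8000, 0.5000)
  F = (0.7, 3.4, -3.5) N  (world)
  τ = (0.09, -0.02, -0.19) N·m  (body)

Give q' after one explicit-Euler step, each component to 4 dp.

q' = (-0.8777, -0.1347, -0.3687, -0.2748)

2q̇ = q⊗(0,ω) = (0.5236120, -0.7588265, -0.8943290, -0.2240315)
q + ½dt·q⊗(0,ω), renormalized = (-0.8777, -0.1347, -0.3687, -0.2748)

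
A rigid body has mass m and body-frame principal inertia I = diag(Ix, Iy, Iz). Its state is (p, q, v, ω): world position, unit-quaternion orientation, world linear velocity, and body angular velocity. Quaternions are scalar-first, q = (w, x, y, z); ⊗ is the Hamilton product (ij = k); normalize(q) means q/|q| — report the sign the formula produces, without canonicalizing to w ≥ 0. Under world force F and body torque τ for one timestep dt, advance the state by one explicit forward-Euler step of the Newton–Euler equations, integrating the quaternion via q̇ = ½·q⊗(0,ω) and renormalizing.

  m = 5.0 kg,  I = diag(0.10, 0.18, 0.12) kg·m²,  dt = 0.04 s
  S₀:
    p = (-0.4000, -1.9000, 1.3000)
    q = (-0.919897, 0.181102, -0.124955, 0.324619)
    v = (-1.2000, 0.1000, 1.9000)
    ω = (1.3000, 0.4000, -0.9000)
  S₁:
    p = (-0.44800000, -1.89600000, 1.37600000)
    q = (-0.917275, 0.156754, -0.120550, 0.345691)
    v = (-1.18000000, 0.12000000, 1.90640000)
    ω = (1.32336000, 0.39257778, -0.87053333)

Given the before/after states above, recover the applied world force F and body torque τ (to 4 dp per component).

F = (2.5000, 2.5000, 0.8000)
τ = (0.0800, -0.0100, 0.1300)

Δω = ω₁−ω₀ = (0.02336000, -0.00742222, 0.02946667)
precession coupling = (0.0216, 0.0234, 0.0416)
applied torque τ = (0.0800, -0.0100, 0.1300)
velocity change Δv = (0.02000000, 0.02000000, 0.00640000)
F = m·Δv/dt = (2.5000, 2.5000, 0.8000)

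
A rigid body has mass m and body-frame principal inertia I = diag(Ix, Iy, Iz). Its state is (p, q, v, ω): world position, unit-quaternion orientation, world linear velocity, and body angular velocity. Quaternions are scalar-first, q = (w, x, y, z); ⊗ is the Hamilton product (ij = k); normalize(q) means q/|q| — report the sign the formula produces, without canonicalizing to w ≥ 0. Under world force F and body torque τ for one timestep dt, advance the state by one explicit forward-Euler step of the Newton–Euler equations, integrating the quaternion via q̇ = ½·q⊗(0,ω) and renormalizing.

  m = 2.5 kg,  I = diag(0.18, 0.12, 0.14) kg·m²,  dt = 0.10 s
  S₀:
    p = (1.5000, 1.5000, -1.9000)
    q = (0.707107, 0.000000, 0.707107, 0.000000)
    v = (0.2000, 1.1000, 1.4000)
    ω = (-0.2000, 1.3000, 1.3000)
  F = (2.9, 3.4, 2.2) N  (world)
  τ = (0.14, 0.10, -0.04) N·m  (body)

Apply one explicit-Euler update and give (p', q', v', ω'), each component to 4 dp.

a = (1.1600, 1.3600, 0.8800)
p' = p + v·dt = (1.5200, 1.6100, -1.7600)
v + (F/m)dt = (0.3160, 1.2360, 1.4880)
ω×(Iω) gyroscopic = (0.0338, -0.0104, 0.0156)
angular accel α = (0.5900, 0.9200, -0.3971)
ω + α·dt = (-0.1410, 1.3920, 1.2603)
q⊗(0,ω) = (-0.9192391, 0.7778177, 0.9192391, 1.0606605)
q' = normalize(q + ½dt·q⊗(0,ω)) = (0.6583, 0.0387, 0.7499, 0.0528)

p' = (1.5200, 1.6100, -1.7600)
q' = (0.6583, 0.0387, 0.7499, 0.0528)
v' = (0.3160, 1.2360, 1.4880)
ω' = (-0.1410, 1.3920, 1.2603)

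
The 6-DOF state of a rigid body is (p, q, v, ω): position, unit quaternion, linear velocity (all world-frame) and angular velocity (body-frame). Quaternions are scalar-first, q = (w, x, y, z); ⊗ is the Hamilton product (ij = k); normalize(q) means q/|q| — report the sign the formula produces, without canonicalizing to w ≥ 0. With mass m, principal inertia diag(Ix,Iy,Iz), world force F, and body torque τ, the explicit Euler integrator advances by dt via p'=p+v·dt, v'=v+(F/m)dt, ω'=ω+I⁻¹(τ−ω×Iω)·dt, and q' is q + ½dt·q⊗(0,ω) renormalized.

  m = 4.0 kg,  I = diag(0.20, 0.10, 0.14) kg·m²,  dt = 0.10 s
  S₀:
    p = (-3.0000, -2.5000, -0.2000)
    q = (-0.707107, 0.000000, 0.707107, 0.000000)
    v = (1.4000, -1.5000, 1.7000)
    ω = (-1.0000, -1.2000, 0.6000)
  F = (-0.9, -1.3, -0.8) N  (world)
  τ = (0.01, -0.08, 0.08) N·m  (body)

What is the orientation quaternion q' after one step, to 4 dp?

Hamilton product q⊗(0,ω) = (0.8485284, 1.1313712, 0.8485284, 0.2828428)
q + ½dt·q⊗(0,ω), renormalized = (-0.6624, 0.0564, 0.7469, 0.0141)

q' = (-0.6624, 0.0564, 0.7469, 0.0141)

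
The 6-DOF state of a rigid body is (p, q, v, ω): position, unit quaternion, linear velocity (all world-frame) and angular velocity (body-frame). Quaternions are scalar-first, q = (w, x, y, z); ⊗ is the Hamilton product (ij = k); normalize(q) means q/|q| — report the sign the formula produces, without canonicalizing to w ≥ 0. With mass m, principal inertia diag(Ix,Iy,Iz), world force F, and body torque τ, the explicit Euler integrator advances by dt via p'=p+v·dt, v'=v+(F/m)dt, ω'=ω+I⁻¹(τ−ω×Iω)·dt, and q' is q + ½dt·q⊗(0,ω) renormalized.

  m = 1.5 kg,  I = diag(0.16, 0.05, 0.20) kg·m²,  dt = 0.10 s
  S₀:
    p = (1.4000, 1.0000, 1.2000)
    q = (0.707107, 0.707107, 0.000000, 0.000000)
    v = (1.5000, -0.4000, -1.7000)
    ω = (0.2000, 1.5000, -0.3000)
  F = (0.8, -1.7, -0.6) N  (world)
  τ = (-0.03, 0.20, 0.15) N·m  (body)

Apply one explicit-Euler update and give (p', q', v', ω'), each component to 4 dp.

angular accel α = (0.2344, 3.9520, 0.9150)
ω + α·dt = (0.2234, 1.8952, -0.2085)
q⊗(0,ω) = (-0.1414214, 0.1414214, 1.2727926, 0.8485284)
updated quaternion q' = (0.6980, 0.7121, 0.0635, 0.0423)
a = (0.5333, -1.1333, -0.4000)
p' = p + v·dt = (1.5500, 0.9600, 1.0300)
v' = v + a·dt = (1.5533, -0.5133, -1.7400)

p' = (1.5500, 0.9600, 1.0300)
q' = (0.6980, 0.7121, 0.0635, 0.0423)
v' = (1.5533, -0.5133, -1.7400)
ω' = (0.2234, 1.8952, -0.2085)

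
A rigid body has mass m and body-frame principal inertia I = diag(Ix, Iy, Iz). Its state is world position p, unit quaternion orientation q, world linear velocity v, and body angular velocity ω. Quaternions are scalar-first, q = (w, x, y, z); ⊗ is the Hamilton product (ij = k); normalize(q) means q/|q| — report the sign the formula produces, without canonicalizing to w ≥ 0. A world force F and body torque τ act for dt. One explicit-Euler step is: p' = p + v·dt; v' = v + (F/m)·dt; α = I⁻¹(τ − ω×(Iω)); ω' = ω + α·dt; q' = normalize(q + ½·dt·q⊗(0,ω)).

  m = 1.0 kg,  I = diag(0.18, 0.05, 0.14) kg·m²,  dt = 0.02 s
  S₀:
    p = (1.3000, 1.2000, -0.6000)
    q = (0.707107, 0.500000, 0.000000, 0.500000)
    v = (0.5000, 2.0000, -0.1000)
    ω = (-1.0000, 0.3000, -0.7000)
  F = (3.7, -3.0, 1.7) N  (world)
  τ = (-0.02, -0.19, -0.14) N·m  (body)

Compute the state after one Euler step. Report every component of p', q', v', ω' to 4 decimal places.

gyro term ω×Iω = (-0.0189, 0.0280, 0.0390)
α = I⁻¹(τ − ω×Iω) = (-0.0061, -4.3600, -1.2786)
ω + α·dt = (-1.0001, 0.2128, -0.7256)
Hamilton product q⊗(0,ω) = (0.8500000, -0.8571070, 0.0621321, -0.3449749)
q + ½dt·q⊗(0,ω), renormalized = (0.7156, 0.4914, 0.0006, 0.4965)
a = F/m = (3.7000, -3.0000, 1.7000)
p + v·dt = (1.3100, 1.2400, -0.6020)
new velocity v' = (0.5740, 1.9400, -0.0660)

p' = (1.3100, 1.2400, -0.6020)
q' = (0.7156, 0.4914, 0.0006, 0.4965)
v' = (0.5740, 1.9400, -0.0660)
ω' = (-1.0001, 0.2128, -0.7256)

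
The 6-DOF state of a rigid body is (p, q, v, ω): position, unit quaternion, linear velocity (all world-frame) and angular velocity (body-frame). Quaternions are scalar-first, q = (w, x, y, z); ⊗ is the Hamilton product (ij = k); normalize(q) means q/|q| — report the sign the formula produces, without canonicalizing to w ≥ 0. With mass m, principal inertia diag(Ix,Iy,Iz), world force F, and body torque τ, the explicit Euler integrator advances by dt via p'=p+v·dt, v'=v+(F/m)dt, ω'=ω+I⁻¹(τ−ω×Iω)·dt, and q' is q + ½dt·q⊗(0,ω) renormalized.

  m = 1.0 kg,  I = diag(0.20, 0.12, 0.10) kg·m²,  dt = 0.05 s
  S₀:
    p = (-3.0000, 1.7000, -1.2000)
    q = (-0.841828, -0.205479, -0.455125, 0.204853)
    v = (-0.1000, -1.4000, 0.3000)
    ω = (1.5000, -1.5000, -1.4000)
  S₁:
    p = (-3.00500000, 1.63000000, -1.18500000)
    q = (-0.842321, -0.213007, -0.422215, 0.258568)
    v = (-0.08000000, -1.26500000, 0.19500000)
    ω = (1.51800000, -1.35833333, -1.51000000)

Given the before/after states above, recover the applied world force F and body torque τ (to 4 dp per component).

F = (0.4000, 2.7000, -2.1000)
τ = (0.0300, 0.1300, -0.0400)

Δω = ω₁−ω₀ = (0.01800000, 0.14166667, -0.11000000)
precession coupling = (-0.0420, -0.2100, 0.1800)
applied torque τ = (0.0300, 0.1300, -0.0400)
v₁ − v₀ = (0.02000000, 0.13500000, -0.10500000)
F = m·Δv/dt = (0.4000, 2.7000, -2.1000)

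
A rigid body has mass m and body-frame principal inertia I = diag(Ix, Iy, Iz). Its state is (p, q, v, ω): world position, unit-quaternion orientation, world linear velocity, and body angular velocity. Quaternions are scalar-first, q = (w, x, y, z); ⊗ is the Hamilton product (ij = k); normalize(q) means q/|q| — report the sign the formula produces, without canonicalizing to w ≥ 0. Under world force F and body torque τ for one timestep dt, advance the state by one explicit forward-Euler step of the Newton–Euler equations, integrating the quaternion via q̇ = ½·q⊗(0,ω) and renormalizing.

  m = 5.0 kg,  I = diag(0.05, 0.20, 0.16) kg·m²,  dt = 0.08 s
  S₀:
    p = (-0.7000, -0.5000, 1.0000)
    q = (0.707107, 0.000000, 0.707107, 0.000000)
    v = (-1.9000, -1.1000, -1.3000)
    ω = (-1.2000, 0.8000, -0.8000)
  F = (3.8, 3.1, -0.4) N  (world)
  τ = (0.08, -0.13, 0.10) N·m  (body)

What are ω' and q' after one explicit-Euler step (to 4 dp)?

(τ − ω×Iω)/I = (1.0880, -0.1220, 1.5250)
new body rate ω' = (-1.1130, 0.7902, -0.6780)
Hamilton product q⊗(0,ω) = (-0.5656856, -1.4142140, 0.5656856, 0.2828428)
updated quaternion q' = (0.6830, -0.0564, 0.7282, 0.0113)

ω' = (-1.1130, 0.7902, -0.6780)
q' = (0.6830, -0.0564, 0.7282, 0.0113)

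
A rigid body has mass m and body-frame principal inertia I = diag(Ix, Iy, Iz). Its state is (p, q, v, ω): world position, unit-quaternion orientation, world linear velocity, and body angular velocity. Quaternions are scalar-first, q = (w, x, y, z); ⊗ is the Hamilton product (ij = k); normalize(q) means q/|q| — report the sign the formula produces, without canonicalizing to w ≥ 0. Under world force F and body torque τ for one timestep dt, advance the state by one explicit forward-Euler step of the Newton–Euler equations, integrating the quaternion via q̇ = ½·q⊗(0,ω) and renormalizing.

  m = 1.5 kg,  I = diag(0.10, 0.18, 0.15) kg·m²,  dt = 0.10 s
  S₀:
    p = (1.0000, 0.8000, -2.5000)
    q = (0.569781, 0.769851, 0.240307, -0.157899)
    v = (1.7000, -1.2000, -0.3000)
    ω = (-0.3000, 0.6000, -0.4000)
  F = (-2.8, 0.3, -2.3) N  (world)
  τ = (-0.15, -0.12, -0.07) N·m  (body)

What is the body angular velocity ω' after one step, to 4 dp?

ω' = (-0.4572, 0.5367, -0.4371)

ω×(Iω) gyroscopic = (0.0072, -0.0060, -0.0144)
α = I⁻¹(τ − ω×Iω) = (-1.5720, -0.6333, -0.3707)
ω + α·dt = (-0.4572, 0.5367, -0.4371)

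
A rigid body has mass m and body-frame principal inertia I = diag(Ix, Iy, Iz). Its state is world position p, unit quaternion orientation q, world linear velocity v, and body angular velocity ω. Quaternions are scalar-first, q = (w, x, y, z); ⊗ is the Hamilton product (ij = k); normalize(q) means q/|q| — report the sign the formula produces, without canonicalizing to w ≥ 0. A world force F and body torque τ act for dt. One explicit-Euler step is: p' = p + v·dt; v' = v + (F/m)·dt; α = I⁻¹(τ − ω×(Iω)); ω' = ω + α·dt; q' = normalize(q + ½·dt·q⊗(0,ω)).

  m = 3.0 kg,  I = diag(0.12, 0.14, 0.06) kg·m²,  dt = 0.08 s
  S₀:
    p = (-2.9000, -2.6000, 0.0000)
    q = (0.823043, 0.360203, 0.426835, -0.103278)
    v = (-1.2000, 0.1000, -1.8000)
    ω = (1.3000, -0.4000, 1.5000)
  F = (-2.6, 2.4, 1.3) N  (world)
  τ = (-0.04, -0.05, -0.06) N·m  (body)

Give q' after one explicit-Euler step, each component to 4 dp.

2q̇ = q⊗(0,ω) = (-0.1426129, 1.6688972, -1.0037831, 0.5355978)
q' = normalize(q + ½dt·q⊗(0,ω)) = (0.8147, 0.4256, 0.3854, -0.0816)

q' = (0.8147, 0.4256, 0.3854, -0.0816)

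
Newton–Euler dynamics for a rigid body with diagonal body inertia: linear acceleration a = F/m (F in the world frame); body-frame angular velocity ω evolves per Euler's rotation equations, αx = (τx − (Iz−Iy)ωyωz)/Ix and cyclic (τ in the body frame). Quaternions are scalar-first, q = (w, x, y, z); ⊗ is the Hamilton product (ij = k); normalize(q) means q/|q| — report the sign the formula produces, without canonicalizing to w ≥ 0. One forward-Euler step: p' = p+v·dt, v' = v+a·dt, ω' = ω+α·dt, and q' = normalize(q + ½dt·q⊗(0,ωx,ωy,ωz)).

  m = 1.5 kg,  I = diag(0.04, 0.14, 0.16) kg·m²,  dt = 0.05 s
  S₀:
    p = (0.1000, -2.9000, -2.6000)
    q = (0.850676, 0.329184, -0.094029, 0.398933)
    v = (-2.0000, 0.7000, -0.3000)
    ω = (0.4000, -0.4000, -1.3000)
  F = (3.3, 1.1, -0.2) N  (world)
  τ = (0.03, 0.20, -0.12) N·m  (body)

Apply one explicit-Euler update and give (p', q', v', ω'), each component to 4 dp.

p' = (0.0000, -2.8650, -2.6150)
q' = (0.8589, 0.3445, -0.0878, 0.3687)
v' = (-1.8900, 0.7367, -0.3067)
ω' = (0.4245, -0.3509, -1.3325)

a = F/m = (2.2000, 0.7333, -0.1333)
p' = p + v·dt = (0.0000, -2.8650, -2.6150)
new velocity v' = (-1.8900, 0.7367, -0.3067)
(τ − ω×Iω)/I = (0.4900, 0.9829, -0.6500)
new body rate ω' = (0.4245, -0.3509, -1.3325)
2q̇ = q⊗(0,ω) = (0.3493277, 0.6220813, 0.2472420, -1.1999408)
updated quaternion q' = (0.8589, 0.3445, -0.0878, 0.3687)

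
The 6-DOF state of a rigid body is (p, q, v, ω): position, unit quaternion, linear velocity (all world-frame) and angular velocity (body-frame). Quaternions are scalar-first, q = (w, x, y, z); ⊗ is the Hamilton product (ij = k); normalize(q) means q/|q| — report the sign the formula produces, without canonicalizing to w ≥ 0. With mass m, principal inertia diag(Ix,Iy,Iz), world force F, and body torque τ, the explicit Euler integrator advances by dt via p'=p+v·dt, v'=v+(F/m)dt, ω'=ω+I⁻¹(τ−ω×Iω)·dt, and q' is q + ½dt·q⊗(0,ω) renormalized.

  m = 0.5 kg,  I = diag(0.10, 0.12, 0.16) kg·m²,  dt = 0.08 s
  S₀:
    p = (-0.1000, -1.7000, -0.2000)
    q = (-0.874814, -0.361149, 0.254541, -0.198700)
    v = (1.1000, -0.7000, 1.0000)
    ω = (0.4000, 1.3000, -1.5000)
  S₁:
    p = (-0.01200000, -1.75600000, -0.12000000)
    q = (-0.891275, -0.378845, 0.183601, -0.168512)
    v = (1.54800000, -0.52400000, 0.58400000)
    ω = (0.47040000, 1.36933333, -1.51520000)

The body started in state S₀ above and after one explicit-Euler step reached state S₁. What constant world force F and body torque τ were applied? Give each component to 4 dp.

F = (2.8000, 1.1000, -2.6000)
τ = (0.0100, 0.1400, -0.0200)

v₁ − v₀ = (0.44800000, 0.17600000, -0.41600000)
applied force F = (2.8000, 1.1000, -2.6000)
ω₁ − ω₀ = (0.07040000, 0.06933333, -0.01520000)
gyro term ω₀×Iω₀ = (-0.0780, 0.0360, 0.0104)
τ = I·(Δω/dt) + ω₀×(Iω₀) = (0.0100, 0.1400, -0.0200)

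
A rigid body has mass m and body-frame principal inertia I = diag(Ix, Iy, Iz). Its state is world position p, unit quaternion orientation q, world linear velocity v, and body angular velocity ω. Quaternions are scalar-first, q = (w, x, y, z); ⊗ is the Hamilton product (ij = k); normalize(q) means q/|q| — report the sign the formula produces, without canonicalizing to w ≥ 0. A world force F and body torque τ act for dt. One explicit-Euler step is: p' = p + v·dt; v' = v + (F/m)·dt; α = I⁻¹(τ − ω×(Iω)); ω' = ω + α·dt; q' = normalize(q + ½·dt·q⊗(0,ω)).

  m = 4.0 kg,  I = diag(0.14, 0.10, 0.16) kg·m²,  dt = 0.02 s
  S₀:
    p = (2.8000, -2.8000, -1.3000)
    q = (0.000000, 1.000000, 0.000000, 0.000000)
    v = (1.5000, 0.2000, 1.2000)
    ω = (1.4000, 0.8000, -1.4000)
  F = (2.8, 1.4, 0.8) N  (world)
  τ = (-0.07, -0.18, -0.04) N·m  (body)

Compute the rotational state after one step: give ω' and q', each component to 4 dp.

α = I⁻¹(τ − ω×Iω) = (-0.0200, -2.1920, 0.0300)
ω + α·dt = (1.3996, 0.7562, -1.3994)
2q̇ = q⊗(0,ω) = (-1.4000000, 0.0000000, 1.4000000, 0.8000000)
q + ½dt·q⊗(0,ω), renormalized = (-0.0140, 0.9998, 0.0140, 0.0080)

ω' = (1.3996, 0.7562, -1.3994)
q' = (-0.0140, 0.9998, 0.0140, 0.0080)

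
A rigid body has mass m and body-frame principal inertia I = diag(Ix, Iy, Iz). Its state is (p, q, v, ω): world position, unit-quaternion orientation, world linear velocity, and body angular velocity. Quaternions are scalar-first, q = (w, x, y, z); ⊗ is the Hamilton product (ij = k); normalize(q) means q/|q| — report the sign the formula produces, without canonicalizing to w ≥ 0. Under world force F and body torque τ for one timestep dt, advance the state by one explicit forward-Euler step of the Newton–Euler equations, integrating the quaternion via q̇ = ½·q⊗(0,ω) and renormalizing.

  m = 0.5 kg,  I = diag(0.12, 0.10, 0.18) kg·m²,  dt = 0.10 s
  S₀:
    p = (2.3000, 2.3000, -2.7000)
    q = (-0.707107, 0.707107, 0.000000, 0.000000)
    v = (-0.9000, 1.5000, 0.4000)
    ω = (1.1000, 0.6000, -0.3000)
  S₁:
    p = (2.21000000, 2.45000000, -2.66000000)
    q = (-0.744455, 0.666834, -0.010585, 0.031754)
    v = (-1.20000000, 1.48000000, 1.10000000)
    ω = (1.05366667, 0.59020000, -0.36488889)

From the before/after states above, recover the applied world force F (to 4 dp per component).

velocity change Δv = (-0.30000000, -0.02000000, 0.70000000)
m·(v₁−v₀)/dt = (-1.5000, -0.1000, 3.5000)

F = (-1.5000, -0.1000, 3.5000)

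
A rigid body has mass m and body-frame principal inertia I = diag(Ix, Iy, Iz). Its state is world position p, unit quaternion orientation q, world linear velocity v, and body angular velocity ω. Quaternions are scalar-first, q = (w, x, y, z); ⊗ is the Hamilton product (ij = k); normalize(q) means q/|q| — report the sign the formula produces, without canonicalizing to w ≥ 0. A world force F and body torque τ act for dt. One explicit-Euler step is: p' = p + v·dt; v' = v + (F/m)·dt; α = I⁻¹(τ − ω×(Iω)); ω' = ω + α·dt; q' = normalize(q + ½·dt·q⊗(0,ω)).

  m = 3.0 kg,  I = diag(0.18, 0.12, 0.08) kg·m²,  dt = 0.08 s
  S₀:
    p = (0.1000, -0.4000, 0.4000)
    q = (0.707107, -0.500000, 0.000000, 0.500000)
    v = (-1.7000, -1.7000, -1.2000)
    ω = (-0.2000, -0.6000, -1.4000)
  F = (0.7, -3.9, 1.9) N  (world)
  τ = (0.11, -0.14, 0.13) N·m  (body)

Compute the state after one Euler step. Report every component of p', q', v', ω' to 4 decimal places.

gyro term ω×Iω = (-0.0336, 0.0280, -0.0072)
angular accel α = (0.7978, -1.4000, 1.7150)
ω + α·dt = (-0.1362, -0.7120, -1.2628)
Hamilton product q⊗(0,ω) = (0.6000000, 0.1585786, -1.2242642, -0.6899498)
updated quaternion q' = (0.7297, -0.4927, -0.0489, 0.4715)
p' = p + v·dt = (-0.0360, -0.5360, 0.3040)
v + (F/m)dt = (-1.6813, -1.8040, -1.1493)

p' = (-0.0360, -0.5360, 0.3040)
q' = (0.7297, -0.4927, -0.0489, 0.4715)
v' = (-1.6813, -1.8040, -1.1493)
ω' = (-0.1362, -0.7120, -1.2628)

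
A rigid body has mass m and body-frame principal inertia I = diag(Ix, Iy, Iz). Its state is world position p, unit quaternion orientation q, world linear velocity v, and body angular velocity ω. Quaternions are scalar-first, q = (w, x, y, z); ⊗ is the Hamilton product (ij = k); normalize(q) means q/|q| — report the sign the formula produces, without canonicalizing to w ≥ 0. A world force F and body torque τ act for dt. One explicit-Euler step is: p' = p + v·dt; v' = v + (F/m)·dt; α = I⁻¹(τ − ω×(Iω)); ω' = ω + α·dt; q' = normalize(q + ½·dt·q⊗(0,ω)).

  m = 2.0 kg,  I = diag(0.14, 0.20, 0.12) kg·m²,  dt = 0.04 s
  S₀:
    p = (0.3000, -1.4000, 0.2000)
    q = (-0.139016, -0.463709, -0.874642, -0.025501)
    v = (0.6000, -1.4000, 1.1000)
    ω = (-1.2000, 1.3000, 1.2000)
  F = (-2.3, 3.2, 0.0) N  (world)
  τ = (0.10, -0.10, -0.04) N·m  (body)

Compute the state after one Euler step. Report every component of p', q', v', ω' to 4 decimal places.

linear accel F/m = (-1.1500, 1.6000, 0.0000)
p' = p + v·dt = (0.3240, -1.4560, 0.2440)
new velocity v' = (0.5540, -1.3360, 1.1000)
ω×(Iω) gyroscopic = (-0.1248, -0.0288, -0.0936)
(τ − ω×Iω)/I = (1.6057, -0.3560, 0.4467)
ω' = ω + α·dt = (-1.1358, 1.2858, 1.2179)
Hamilton product q⊗(0,ω) = (0.6111850, -0.8495999, 0.4063312, -1.8192113)
updated quaternion q' = (-0.1267, -0.4803, -0.8657, -0.0618)

p' = (0.3240, -1.4560, 0.2440)
q' = (-0.1267, -0.4803, -0.8657, -0.0618)
v' = (0.5540, -1.3360, 1.1000)
ω' = (-1.1358, 1.2858, 1.2179)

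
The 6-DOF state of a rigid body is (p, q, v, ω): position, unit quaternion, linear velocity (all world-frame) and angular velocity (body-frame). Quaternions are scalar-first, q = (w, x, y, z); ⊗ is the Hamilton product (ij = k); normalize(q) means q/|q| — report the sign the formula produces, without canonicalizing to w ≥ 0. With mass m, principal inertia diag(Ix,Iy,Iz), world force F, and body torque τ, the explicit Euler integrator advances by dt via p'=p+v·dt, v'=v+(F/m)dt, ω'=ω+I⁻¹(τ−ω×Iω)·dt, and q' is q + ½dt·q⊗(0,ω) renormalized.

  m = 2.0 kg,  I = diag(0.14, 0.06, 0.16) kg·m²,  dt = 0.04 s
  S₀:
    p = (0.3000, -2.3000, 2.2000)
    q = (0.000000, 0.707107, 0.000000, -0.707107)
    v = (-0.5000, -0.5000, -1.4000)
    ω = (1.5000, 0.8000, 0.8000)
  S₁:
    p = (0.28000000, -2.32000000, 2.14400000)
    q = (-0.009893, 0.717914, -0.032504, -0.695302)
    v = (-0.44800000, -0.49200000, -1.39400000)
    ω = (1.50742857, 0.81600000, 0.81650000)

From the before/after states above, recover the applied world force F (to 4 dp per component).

F = (2.6000, 0.4000, 0.3000)

velocity change Δv = (0.05200000, 0.00800000, 0.00600000)
applied force F = (2.6000, 0.4000, 0.3000)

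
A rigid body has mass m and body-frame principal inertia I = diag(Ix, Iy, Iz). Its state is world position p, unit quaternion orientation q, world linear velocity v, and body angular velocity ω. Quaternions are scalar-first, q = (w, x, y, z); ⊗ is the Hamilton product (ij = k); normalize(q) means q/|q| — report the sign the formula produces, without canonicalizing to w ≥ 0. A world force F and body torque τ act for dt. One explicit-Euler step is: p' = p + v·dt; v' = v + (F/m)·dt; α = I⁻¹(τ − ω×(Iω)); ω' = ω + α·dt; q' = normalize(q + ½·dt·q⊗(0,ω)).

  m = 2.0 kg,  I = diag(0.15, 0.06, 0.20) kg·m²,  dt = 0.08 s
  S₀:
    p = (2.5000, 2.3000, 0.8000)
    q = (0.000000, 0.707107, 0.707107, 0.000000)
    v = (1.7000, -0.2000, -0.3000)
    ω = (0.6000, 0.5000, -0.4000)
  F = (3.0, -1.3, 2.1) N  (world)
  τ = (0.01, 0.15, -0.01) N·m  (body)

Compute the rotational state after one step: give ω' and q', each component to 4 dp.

ω' = (0.6203, 0.6840, -0.3932)
q' = (-0.0311, 0.6954, 0.7180, -0.0028)

(τ − ω×Iω)/I = (0.2533, 2.3000, 0.0850)
ω' = ω + α·dt = (0.6203, 0.6840, -0.3932)
q⊗(0,ω) = (-0.7778177, -0.2828428, 0.2828428, -0.0707107)
q' = normalize(q + ½dt·q⊗(0,ω)) = (-0.0311, 0.6954, 0.7180, -0.0028)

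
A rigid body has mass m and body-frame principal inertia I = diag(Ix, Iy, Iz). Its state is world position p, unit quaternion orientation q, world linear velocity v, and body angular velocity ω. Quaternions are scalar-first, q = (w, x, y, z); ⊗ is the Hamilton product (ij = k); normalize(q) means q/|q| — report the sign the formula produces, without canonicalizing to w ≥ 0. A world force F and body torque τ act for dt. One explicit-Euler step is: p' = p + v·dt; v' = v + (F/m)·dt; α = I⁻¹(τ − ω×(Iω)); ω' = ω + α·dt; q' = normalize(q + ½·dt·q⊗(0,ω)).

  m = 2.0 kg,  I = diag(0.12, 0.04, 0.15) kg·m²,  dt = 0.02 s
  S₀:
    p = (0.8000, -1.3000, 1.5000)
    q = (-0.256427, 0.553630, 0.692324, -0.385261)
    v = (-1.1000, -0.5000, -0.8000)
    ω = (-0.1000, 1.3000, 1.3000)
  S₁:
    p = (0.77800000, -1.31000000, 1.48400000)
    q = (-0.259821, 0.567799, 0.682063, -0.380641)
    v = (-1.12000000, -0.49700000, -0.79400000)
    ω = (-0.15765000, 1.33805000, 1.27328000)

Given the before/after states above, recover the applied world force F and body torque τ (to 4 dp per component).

velocity change Δv = (-0.02000000, 0.00300000, 0.00600000)
F = m·Δv/dt = (-2.0000, 0.3000, 0.6000)
Δω = ω₁−ω₀ = (-0.05765000, 0.03805000, -0.02672000)
ω₀×(Iω₀) = (0.1859, 0.0039, 0.0104)
applied torque τ = (-0.1600, 0.0800, -0.1900)

F = (-2.0000, 0.3000, 0.6000)
τ = (-0.1600, 0.0800, -0.1900)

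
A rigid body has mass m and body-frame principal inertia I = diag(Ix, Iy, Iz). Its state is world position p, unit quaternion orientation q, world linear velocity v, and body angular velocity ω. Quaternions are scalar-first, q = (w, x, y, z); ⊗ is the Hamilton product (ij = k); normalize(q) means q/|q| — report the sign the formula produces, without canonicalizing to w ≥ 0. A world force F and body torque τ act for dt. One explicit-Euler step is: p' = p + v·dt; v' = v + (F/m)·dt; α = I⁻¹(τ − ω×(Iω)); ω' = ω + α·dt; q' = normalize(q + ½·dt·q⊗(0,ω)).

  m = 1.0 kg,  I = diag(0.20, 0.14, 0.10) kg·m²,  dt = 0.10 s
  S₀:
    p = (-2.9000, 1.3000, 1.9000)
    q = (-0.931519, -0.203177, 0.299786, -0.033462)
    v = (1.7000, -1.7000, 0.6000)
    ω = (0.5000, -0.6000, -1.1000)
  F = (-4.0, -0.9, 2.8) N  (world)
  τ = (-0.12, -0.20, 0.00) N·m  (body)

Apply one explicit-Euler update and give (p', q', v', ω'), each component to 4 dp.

a = F/m = (-4.0000, -0.9000, 2.8000)
p' = p + v·dt = (-2.7300, 1.1300, 1.9600)
v + (F/m)dt = (1.3000, -1.7900, 0.8800)
precession coupling ω×(Iω) = (-0.0264, -0.0550, 0.0180)
α = I⁻¹(τ − ω×Iω) = (-0.4680, -1.0357, -0.1800)
ω + α·dt = (0.4532, -0.7036, -1.1180)
Hamilton product q⊗(0,ω) = (0.2446519, -0.8156013, 0.3186857, 0.9966841)
q' = normalize(q + ½dt·q⊗(0,ω)) = (-0.9172, -0.2434, 0.3150, 0.0163)

p' = (-2.7300, 1.1300, 1.9600)
q' = (-0.9172, -0.2434, 0.3150, 0.0163)
v' = (1.3000, -1.7900, 0.8800)
ω' = (0.4532, -0.7036, -1.1180)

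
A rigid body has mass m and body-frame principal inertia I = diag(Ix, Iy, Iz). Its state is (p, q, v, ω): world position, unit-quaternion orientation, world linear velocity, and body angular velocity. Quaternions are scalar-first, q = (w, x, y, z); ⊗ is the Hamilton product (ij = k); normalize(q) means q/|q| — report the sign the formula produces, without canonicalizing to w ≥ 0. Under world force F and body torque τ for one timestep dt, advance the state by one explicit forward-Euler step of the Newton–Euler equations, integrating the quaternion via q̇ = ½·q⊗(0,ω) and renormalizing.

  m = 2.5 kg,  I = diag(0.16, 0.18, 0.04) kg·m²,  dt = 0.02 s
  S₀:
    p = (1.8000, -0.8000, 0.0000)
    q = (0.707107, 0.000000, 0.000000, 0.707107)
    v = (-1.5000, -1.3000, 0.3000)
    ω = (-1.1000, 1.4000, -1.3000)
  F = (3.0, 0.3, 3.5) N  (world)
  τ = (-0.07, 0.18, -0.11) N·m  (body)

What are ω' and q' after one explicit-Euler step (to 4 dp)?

gyro term ω×Iω = (0.2548, 0.1716, -0.0308)
(τ − ω×Iω)/I = (-2.0300, 0.0467, -1.9800)
ω + α·dt = (-1.1406, 1.4009, -1.3396)
Hamilton product q⊗(0,ω) = (0.9192391, -1.7677675, 0.2121321, -0.9192391)
q + ½dt·q⊗(0,ω), renormalized = (0.7161, -0.0177, 0.0021, 0.6977)

ω' = (-1.1406, 1.4009, -1.3396)
q' = (0.7161, -0.0177, 0.0021, 0.6977)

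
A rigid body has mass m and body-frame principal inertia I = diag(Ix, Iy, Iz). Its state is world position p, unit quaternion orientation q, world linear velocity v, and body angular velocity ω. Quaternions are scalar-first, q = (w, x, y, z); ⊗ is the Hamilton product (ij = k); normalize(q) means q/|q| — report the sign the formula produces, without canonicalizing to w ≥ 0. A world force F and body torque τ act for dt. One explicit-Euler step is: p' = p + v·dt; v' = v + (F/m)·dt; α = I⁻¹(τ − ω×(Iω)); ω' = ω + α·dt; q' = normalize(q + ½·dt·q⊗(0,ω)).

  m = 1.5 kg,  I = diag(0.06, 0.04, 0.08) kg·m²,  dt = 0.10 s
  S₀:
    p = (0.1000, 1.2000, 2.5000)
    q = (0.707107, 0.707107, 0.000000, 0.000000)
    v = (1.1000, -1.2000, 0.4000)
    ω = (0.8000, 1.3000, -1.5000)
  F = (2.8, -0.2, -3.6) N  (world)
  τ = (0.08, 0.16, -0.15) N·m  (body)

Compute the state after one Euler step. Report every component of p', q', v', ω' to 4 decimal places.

p' = (0.2100, 1.0800, 2.5400)
q' = (0.6750, 0.7312, 0.0984, -0.0070)
v' = (1.2867, -1.2133, 0.1600)
ω' = (1.0633, 1.6400, -1.6615)

precession coupling ω×(Iω) = (-0.0780, 0.0240, -0.0208)
angular accel α = (2.6333, 3.4000, -1.6150)
new body rate ω' = (1.0633, 1.6400, -1.6615)
2q̇ = q⊗(0,ω) = (-0.5656856, 0.5656856, 1.9798996, -0.1414214)
q + ½dt·q⊗(0,ω), renormalized = (0.6750, 0.7312, 0.0984, -0.0070)
linear accel F/m = (1.8667, -0.1333, -2.4000)
p + v·dt = (0.2100, 1.0800, 2.5400)
v + (F/m)dt = (1.2867, -1.2133, 0.1600)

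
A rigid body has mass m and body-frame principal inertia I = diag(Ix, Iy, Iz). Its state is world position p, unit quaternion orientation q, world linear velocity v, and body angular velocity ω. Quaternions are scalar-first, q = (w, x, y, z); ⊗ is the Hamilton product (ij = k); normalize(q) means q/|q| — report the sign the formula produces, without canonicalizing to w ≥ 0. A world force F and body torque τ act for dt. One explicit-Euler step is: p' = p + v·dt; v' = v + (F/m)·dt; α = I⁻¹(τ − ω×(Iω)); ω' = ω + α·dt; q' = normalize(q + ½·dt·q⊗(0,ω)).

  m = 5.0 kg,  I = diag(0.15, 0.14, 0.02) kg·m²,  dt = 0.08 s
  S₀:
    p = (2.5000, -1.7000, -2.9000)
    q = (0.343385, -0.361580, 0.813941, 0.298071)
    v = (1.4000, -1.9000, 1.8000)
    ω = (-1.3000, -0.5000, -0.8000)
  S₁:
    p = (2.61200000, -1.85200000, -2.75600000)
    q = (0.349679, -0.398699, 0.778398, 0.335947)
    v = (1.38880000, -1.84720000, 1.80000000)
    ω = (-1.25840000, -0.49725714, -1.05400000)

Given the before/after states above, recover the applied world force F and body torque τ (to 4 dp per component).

v₁ − v₀ = (-0.01120000, 0.05280000, 0.00000000)
applied force F = (-0.7000, 3.3000, 0.0000)
Δω = ω₁−ω₀ = (0.04160000, 0.00274286, -0.25400000)
I·α + gyro = (0.0300, 0.1400, -0.0700)

F = (-0.7000, 3.3000, 0.0000)
τ = (0.0300, 0.1400, -0.0700)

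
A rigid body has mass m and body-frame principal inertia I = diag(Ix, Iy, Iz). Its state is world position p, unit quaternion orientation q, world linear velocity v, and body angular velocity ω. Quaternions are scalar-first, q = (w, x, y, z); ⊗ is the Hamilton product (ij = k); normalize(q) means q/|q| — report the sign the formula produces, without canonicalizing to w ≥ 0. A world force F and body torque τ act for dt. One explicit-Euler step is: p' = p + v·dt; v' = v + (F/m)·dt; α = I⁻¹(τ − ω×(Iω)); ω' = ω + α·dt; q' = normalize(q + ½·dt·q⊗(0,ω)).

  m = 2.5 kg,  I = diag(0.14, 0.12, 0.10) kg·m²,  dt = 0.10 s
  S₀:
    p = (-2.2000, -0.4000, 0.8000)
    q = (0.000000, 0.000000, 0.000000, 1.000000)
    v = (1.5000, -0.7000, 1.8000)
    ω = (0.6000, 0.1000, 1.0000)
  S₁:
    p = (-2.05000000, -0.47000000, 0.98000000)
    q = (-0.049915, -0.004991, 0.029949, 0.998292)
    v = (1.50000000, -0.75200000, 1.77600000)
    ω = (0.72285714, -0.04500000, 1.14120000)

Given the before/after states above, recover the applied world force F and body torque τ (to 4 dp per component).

Δω = ω₁−ω₀ = (0.12285714, -0.14500000, 0.14120000)
I·α + gyro = (0.1700, -0.1500, 0.1400)
velocity change Δv = (0.00000000, -0.05200000, -0.02400000)
m·(v₁−v₀)/dt = (0.0000, -1.3000, -0.6000)

F = (0.0000, -1.3000, -0.6000)
τ = (0.1700, -0.1500, 0.1400)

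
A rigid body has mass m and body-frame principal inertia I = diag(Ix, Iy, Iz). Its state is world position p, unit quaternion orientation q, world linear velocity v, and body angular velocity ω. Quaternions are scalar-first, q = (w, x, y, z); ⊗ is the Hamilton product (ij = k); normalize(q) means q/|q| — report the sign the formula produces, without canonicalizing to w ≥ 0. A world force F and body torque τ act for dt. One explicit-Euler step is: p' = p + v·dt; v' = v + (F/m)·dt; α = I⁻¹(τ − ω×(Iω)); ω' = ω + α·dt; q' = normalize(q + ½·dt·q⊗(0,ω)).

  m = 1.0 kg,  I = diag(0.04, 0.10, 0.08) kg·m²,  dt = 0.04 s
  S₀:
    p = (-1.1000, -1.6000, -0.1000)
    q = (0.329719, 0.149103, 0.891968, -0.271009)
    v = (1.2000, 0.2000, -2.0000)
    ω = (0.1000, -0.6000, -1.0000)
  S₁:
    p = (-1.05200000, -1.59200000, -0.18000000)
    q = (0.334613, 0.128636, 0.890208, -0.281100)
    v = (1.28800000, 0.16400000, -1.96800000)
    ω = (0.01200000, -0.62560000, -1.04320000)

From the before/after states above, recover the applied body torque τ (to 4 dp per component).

τ = (-0.1000, -0.0600, -0.0900)

rate change Δω = (-0.08800000, -0.02560000, -0.04320000)
gyro term ω₀×Iω₀ = (-0.0120, 0.0040, -0.0036)
I·α + gyro = (-0.1000, -0.0600, -0.0900)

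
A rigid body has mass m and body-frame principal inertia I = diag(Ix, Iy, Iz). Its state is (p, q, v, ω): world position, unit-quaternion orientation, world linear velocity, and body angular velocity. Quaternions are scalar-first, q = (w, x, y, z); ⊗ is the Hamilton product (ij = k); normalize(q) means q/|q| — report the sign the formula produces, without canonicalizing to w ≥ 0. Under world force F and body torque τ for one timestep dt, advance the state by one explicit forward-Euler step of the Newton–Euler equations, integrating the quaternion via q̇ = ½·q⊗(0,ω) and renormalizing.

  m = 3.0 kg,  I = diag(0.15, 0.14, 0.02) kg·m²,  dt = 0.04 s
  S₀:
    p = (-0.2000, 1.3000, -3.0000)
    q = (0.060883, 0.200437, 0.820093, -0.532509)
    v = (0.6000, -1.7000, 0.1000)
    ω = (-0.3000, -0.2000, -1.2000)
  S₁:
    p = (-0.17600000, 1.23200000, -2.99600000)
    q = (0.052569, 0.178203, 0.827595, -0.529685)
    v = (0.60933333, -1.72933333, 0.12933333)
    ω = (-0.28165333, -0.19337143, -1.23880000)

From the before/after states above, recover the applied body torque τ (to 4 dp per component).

ω₁ − ω₀ = (0.01834667, 0.00662857, -0.03880000)
applied torque τ = (0.0400, 0.0700, -0.0200)

τ = (0.0400, 0.0700, -0.0200)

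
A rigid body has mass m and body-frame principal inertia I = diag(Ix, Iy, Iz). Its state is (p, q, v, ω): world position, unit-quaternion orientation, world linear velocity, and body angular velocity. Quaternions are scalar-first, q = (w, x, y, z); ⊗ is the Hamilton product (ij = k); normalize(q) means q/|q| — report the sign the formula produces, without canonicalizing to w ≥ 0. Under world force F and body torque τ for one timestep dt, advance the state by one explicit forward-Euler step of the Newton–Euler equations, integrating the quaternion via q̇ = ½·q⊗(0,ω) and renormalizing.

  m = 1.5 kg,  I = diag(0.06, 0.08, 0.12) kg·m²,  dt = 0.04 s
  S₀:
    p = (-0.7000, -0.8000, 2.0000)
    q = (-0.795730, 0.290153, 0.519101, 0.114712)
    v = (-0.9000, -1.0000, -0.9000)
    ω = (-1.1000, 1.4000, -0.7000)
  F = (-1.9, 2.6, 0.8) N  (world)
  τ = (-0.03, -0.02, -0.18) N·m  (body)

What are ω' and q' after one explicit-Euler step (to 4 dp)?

ω×(Iω) gyroscopic = (-0.0392, -0.0462, -0.0308)
angular accel α = (0.1533, 0.3275, -1.2433)
ω + α·dt = (-1.0939, 1.4131, -0.7497)
Hamilton product q⊗(0,ω) = (-0.3272747, 0.3513355, -1.0370981, 1.5342363)
q + ½dt·q⊗(0,ω), renormalized = (-0.8017, 0.2970, 0.4980, 0.1453)

ω' = (-1.0939, 1.4131, -0.7497)
q' = (-0.8017, 0.2970, 0.4980, 0.1453)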